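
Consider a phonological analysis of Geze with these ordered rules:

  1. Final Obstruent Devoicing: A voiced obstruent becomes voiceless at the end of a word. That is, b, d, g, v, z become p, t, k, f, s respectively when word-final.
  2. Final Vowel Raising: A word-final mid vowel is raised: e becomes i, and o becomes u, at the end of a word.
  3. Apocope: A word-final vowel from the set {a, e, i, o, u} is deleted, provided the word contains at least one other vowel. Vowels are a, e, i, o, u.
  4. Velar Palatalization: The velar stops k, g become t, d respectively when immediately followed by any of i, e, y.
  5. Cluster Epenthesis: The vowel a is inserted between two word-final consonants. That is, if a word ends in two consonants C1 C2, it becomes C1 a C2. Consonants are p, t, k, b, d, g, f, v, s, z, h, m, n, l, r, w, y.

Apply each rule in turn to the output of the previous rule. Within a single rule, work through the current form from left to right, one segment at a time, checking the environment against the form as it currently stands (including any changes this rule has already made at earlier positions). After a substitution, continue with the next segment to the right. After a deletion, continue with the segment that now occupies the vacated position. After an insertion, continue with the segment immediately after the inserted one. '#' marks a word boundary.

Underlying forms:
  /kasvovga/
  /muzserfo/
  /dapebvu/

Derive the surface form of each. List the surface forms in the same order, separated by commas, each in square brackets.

[kasvovag], [muzseraf], [dapebav]

/kasvovga/:
  1 Final Obstruent Devoicing: no change — [kasvovga]
  2 Final Vowel Raising: no change — [kasvovga]
  3 Apocope: [kasvovga] → [kasvovg]
  4 Velar Palatalization: no change — [kasvovg]
  5 Cluster Epenthesis: [kasvovg] → [kasvovag]
/muzserfo/:
  1 Final Obstruent Devoicing: no change — [muzserfo]
  2 Final Vowel Raising: [muzserfo] → [muzserfu]
  3 Apocope: [muzserfu] → [muzserf]
  4 Velar Palatalization: no change — [muzserf]
  5 Cluster Epenthesis: [muzserf] → [muzseraf]
/dapebvu/:
  1 Final Obstruent Devoicing: no change — [dapebvu]
  2 Final Vowel Raising: no change — [dapebvu]
  3 Apocope: [dapebvu] → [dapebv]
  4 Velar Palatalization: no change — [dapebv]
  5 Cluster Epenthesis: [dapebv] → [dapebav]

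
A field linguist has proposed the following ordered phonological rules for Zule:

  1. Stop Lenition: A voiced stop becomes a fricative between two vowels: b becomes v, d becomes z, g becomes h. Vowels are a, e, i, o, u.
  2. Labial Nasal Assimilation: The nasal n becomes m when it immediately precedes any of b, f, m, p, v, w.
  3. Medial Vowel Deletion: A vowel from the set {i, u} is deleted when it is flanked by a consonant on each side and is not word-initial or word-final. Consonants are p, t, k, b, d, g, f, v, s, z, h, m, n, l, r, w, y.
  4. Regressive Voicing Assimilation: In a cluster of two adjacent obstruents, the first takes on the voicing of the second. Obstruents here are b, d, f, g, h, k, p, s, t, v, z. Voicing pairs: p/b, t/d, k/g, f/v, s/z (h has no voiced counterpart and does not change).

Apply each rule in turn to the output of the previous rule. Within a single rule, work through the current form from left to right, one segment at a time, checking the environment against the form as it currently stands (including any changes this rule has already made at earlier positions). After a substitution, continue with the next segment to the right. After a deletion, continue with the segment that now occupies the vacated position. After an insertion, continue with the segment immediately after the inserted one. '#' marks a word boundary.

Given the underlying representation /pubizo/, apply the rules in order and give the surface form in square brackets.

1 Stop Lenition: [pubizo] → [puvizo]
2 Labial Nasal Assimilation: no change — [puvizo]
3 Medial Vowel Deletion: [puvizo] → [pvzo]
4 Regressive Voicing Assimilation: [pvzo] → [bvzo]

[bvzo]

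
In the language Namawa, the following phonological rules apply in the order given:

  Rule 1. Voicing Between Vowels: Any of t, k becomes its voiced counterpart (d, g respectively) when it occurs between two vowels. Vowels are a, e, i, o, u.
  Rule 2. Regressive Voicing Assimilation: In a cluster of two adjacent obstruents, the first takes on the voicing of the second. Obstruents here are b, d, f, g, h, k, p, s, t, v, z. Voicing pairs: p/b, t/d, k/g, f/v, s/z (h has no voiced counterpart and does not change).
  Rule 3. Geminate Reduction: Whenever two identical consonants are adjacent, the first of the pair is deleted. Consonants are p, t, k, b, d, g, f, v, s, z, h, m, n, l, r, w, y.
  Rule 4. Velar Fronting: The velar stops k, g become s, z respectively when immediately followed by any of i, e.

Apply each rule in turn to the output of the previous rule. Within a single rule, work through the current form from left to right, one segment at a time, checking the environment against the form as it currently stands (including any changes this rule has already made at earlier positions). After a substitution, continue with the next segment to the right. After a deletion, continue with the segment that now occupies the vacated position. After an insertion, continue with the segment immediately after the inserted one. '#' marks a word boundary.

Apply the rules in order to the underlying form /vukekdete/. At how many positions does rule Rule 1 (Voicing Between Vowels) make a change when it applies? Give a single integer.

2

Rule 1 Voicing Between Vowels: [vukekdete] → [vugekdede]
Rule 2 Regressive Voicing Assimilation: [vugekdede] → [vugegdede]
Rule 3 Geminate Reduction: no change — [vugegdede]
Rule 4 Velar Fronting: [vugegdede] → [vuzegdede]
Rule Rule 1 changed 2 position(s).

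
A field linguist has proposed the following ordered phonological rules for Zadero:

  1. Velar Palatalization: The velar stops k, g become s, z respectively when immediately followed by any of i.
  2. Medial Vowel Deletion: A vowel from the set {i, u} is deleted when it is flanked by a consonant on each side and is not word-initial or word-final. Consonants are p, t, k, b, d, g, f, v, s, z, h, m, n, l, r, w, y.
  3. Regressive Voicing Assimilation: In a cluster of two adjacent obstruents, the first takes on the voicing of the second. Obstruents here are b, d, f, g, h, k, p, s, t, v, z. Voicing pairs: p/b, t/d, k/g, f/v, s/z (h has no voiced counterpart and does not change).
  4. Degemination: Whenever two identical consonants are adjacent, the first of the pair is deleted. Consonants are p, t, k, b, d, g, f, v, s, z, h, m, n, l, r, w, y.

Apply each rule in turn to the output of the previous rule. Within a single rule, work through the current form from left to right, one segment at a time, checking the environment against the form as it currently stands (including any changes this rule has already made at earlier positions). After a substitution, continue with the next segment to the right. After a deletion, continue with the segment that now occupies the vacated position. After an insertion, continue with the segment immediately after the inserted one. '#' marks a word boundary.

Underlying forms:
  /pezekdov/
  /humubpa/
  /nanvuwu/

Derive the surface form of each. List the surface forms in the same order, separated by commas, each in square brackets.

/pezekdov/:
  1 Velar Palatalization: no change — [pezekdov]
  2 Medial Vowel Deletion: no change — [pezekdov]
  3 Regressive Voicing Assimilation: [pezekdov] → [pezegdov]
  4 Degemination: no change — [pezegdov]
/humubpa/:
  1 Velar Palatalization: no change — [humubpa]
  2 Medial Vowel Deletion: [humubpa] → [hmbpa]
  3 Regressive Voicing Assimilation: [hmbpa] → [hmppa]
  4 Degemination: [hmppa] → [hmpa]
/nanvuwu/:
  1 Velar Palatalization: no change — [nanvuwu]
  2 Medial Vowel Deletion: [nanvuwu] → [nanvwu]
  3 Regressive Voicing Assimilation: no change — [nanvwu]
  4 Degemination: no change — [nanvwu]

[pezegdov], [hmpa], [nanvwu]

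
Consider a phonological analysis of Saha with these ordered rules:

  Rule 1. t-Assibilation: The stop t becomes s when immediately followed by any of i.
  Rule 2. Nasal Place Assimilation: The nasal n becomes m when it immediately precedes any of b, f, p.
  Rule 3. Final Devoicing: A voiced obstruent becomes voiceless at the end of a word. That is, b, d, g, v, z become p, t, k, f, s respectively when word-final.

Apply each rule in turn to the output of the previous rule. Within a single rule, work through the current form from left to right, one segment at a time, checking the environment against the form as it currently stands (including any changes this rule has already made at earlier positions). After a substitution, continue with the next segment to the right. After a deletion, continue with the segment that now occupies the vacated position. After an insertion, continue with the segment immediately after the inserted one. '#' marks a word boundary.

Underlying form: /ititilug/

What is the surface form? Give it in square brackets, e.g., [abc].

[isisiluk]

Rule 1 t-Assibilation: [ititilug] → [isisilug]
Rule 2 Nasal Place Assimilation: no change — [isisilug]
Rule 3 Final Devoicing: [isisilug] → [isisiluk]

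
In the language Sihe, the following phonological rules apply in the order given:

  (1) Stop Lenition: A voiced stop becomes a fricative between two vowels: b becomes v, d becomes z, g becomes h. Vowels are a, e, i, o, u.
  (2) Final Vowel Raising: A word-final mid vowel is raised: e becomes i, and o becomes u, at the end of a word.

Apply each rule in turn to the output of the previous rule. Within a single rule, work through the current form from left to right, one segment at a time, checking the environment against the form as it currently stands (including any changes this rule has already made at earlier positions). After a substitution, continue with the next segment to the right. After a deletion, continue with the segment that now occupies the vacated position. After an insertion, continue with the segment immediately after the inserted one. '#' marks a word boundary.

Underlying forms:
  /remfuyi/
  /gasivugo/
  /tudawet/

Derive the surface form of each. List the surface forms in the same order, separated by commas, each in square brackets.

[remfuyi], [gasivuhu], [tuzawet]

/remfuyi/:
  (1) Stop Lenition: no change — [remfuyi]
  (2) Final Vowel Raising: no change — [remfuyi]
/gasivugo/:
  (1) Stop Lenition: [gasivugo] → [gasivuho]
  (2) Final Vowel Raising: [gasivuho] → [gasivuhu]
/tudawet/:
  (1) Stop Lenition: [tudawet] → [tuzawet]
  (2) Final Vowel Raising: no change — [tuzawet]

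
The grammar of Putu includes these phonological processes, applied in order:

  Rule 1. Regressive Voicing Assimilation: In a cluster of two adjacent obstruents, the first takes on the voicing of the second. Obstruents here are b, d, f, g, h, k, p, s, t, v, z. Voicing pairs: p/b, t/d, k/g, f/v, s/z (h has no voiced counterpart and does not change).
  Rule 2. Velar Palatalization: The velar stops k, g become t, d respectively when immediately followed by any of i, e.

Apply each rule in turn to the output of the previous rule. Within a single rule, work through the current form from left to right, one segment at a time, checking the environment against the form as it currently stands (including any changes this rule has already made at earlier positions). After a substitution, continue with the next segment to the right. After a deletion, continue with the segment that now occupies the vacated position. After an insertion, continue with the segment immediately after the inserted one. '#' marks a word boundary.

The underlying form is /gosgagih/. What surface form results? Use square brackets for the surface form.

Rule 1 Regressive Voicing Assimilation: [gosgagih] → [gozgagih]
Rule 2 Velar Palatalization: [gozgagih] → [gozgadih]

[gozgadih]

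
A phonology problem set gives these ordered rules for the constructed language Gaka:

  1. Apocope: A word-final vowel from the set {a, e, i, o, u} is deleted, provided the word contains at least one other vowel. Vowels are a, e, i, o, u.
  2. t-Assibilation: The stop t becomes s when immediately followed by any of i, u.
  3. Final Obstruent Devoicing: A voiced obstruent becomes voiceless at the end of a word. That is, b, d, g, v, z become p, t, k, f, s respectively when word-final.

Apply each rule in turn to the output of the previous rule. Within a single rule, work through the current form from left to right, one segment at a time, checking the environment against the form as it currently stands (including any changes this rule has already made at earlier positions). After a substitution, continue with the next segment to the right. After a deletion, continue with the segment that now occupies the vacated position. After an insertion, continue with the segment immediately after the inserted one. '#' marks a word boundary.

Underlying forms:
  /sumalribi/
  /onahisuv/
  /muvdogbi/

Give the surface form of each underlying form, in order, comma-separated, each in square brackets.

[sumalrip], [onahisuf], [muvdogp]

/sumalribi/:
  1 Apocope: [sumalribi] → [sumalrib]
  2 t-Assibilation: no change — [sumalrib]
  3 Final Obstruent Devoicing: [sumalrib] → [sumalrip]
/onahisuv/:
  1 Apocope: no change — [onahisuv]
  2 t-Assibilation: no change — [onahisuv]
  3 Final Obstruent Devoicing: [onahisuv] → [onahisuf]
/muvdogbi/:
  1 Apocope: [muvdogbi] → [muvdogb]
  2 t-Assibilation: no change — [muvdogb]
  3 Final Obstruent Devoicing: [muvdogb] → [muvdogp]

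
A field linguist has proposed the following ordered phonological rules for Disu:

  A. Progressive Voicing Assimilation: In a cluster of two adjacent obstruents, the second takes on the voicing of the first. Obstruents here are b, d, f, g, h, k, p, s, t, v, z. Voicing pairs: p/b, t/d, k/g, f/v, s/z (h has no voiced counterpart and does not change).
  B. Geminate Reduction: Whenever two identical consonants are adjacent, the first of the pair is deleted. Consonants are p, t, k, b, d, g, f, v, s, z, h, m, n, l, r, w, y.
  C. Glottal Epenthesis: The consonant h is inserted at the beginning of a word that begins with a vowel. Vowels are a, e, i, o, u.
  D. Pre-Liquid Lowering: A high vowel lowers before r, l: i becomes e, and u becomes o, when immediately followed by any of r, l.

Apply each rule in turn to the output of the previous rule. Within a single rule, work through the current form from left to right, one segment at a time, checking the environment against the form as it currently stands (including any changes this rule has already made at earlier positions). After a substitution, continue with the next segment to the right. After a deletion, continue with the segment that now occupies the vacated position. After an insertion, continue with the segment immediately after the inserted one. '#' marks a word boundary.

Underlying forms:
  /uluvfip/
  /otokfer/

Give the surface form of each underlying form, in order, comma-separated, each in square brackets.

[holuvip], [hotokfer]

/uluvfip/:
  A Progressive Voicing Assimilation: [uluvfip] → [uluvvip]
  B Geminate Reduction: [uluvvip] → [uluvip]
  C Glottal Epenthesis: [uluvip] → [huluvip]
  D Pre-Liquid Lowering: [huluvip] → [holuvip]
/otokfer/:
  A Progressive Voicing Assimilation: no change — [otokfer]
  B Geminate Reduction: no change — [otokfer]
  C Glottal Epenthesis: [otokfer] → [hotokfer]
  D Pre-Liquid Lowering: no change — [hotokfer]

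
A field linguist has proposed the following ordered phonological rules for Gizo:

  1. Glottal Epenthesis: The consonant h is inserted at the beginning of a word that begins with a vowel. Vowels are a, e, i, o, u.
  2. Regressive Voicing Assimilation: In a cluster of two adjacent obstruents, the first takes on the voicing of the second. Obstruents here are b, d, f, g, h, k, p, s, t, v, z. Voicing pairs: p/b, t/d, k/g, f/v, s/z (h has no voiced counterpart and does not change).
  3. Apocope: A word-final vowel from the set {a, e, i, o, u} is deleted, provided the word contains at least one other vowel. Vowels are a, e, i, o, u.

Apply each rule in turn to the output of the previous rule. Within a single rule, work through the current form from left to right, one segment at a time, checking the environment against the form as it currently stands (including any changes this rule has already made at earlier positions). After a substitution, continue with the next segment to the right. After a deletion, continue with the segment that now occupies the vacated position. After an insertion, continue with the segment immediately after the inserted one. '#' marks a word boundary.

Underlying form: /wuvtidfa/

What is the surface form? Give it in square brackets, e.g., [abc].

1 Glottal Epenthesis: no change — [wuvtidfa]
2 Regressive Voicing Assimilation: [wuvtidfa] → [wuftitfa]
3 Apocope: [wuftitfa] → [wuftitf]

[wuftitf]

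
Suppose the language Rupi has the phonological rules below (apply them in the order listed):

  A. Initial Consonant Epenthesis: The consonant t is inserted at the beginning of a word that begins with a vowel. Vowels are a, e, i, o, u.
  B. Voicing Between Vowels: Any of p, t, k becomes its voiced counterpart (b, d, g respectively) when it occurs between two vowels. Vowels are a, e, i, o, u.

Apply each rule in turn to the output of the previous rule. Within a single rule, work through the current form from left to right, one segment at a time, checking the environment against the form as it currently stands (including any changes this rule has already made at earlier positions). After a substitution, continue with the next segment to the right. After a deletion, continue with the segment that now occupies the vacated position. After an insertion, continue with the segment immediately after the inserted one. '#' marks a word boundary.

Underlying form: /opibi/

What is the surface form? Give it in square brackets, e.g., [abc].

[tobibi]

A Initial Consonant Epenthesis: [opibi] → [topibi]
B Voicing Between Vowels: [topibi] → [tobibi]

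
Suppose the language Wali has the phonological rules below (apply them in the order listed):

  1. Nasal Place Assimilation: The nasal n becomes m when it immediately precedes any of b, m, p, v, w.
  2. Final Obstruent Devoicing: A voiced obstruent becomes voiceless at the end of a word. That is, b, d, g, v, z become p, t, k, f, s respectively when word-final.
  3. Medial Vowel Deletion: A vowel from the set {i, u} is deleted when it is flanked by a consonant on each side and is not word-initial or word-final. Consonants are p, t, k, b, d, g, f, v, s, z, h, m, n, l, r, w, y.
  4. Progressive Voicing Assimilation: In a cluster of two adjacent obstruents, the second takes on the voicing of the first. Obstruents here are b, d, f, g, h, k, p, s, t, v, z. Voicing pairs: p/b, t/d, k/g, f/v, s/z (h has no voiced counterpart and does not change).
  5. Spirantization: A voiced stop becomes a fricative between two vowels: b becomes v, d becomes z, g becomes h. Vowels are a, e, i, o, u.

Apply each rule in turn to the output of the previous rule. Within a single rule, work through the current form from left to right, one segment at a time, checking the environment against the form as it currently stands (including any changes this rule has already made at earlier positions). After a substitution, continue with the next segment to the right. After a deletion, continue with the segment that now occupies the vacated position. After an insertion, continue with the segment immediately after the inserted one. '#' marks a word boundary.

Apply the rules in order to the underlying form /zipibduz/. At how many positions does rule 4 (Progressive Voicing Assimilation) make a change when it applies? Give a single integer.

1 Nasal Place Assimilation: no change — [zipibduz]
2 Final Obstruent Devoicing: [zipibduz] → [zipibdus]
3 Medial Vowel Deletion: [zipibdus] → [zpbds]
4 Progressive Voicing Assimilation: [zpbds] → [zbbdz]
5 Spirantization: no change — [zbbdz]
Rule 4 changed 2 position(s).

2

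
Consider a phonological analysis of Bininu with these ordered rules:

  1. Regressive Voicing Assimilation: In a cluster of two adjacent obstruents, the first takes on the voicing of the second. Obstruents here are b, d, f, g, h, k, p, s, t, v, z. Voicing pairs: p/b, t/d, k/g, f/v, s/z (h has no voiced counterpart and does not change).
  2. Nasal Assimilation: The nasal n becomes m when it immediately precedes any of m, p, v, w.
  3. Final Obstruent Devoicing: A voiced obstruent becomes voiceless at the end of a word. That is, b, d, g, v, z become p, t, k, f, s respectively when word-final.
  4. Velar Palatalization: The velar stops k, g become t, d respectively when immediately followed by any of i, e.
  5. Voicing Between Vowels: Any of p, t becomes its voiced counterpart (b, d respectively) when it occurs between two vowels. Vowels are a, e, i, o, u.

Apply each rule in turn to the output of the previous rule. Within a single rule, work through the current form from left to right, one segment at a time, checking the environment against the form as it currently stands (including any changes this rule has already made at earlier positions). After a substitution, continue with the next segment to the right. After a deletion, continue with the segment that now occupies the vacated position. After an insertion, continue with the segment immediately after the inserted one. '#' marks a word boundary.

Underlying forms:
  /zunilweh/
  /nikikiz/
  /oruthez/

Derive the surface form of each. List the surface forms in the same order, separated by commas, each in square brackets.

/zunilweh/:
  1 Regressive Voicing Assimilation: no change — [zunilweh]
  2 Nasal Assimilation: no change — [zunilweh]
  3 Final Obstruent Devoicing: no change — [zunilweh]
  4 Velar Palatalization: no change — [zunilweh]
  5 Voicing Between Vowels: no change — [zunilweh]
/nikikiz/:
  1 Regressive Voicing Assimilation: no change — [nikikiz]
  2 Nasal Assimilation: no change — [nikikiz]
  3 Final Obstruent Devoicing: [nikikiz] → [nikikis]
  4 Velar Palatalization: [nikikis] → [nititis]
  5 Voicing Between Vowels: [nititis] → [nididis]
/oruthez/:
  1 Regressive Voicing Assimilation: no change — [oruthez]
  2 Nasal Assimilation: no change — [oruthez]
  3 Final Obstruent Devoicing: [oruthez] → [oruthes]
  4 Velar Palatalization: no change — [oruthes]
  5 Voicing Between Vowels: no change — [oruthes]

[zunilweh], [nididis], [oruthes]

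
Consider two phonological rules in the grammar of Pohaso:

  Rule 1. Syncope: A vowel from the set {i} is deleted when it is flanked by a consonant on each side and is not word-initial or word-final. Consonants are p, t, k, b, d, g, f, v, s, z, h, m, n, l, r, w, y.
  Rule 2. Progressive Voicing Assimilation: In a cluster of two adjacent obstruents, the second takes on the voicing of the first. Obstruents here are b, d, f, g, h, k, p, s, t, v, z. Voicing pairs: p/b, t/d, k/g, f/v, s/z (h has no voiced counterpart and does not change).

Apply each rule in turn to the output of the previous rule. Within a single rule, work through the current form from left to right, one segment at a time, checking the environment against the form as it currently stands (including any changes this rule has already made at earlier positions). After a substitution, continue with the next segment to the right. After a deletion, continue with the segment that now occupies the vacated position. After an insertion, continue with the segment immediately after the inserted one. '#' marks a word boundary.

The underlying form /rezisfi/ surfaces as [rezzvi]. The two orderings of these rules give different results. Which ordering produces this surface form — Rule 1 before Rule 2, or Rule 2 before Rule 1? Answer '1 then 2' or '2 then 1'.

Order 1 then 2:
  1 Syncope: [rezisfi] → [rezsfi]
  2 Progressive Voicing Assimilation: [rezsfi] → [rezzvi]
  result: [rezzvi]
Order 2 then 1:
  2 Progressive Voicing Assimilation: no change — [rezisfi]
  1 Syncope: [rezisfi] → [rezsfi]
  result: [rezsfi]

1 then 2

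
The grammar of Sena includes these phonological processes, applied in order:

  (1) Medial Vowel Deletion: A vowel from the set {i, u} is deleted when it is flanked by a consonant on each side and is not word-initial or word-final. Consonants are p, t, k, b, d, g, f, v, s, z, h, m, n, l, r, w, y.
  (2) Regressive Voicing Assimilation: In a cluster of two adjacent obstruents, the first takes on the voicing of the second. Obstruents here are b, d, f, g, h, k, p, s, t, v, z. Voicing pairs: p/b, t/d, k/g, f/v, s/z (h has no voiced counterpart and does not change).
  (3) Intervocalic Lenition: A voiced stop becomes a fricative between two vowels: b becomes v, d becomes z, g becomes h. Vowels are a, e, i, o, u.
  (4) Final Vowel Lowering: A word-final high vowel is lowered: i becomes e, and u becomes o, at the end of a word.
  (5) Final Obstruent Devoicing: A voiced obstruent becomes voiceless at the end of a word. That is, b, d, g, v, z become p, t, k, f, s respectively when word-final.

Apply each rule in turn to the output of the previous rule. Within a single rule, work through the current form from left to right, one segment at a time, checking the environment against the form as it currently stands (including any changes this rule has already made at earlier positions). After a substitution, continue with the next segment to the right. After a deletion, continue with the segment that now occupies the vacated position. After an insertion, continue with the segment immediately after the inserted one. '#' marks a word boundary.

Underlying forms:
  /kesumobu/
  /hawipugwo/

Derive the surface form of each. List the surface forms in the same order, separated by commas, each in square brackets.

[kesmovo], [hawbgwo]

/kesumobu/:
  (1) Medial Vowel Deletion: [kesumobu] → [kesmobu]
  (2) Regressive Voicing Assimilation: no change — [kesmobu]
  (3) Intervocalic Lenition: [kesmobu] → [kesmovu]
  (4) Final Vowel Lowering: [kesmovu] → [kesmovo]
  (5) Final Obstruent Devoicing: no change — [kesmovo]
/hawipugwo/:
  (1) Medial Vowel Deletion: [hawipugwo] → [hawpgwo]
  (2) Regressive Voicing Assimilation: [hawpgwo] → [hawbgwo]
  (3) Intervocalic Lenition: no change — [hawbgwo]
  (4) Final Vowel Lowering: no change — [hawbgwo]
  (5) Final Obstruent Devoicing: no change — [hawbgwo]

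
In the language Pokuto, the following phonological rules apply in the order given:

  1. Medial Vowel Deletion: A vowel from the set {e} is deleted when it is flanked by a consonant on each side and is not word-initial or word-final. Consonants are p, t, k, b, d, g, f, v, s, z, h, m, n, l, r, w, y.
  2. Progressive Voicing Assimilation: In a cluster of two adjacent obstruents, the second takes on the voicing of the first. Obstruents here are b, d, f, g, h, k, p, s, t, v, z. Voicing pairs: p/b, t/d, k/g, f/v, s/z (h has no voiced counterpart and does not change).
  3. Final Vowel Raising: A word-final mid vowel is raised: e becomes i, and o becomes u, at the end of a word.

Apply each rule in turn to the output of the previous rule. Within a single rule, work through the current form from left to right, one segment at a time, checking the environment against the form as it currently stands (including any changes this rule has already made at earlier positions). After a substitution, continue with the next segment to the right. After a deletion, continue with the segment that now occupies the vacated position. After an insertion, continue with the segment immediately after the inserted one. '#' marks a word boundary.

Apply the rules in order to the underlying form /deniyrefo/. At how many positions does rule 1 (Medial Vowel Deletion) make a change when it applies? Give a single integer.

1 Medial Vowel Deletion: [deniyrefo] → [dniyrfo]
2 Progressive Voicing Assimilation: no change — [dniyrfo]
3 Final Vowel Raising: [dniyrfo] → [dniyrfu]
Rule 1 changed 2 position(s).

2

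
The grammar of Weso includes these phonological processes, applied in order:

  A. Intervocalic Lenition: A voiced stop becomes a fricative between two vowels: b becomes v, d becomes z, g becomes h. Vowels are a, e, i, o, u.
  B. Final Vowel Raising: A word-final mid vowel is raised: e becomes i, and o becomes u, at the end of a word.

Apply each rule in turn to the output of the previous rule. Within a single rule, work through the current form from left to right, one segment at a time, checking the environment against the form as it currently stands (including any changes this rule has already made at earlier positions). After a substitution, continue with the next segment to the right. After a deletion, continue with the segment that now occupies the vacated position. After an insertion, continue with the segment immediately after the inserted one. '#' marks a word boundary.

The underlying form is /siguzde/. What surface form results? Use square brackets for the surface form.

A Intervocalic Lenition: [siguzde] → [sihuzde]
B Final Vowel Raising: [sihuzde] → [sihuzdi]

[sihuzdi]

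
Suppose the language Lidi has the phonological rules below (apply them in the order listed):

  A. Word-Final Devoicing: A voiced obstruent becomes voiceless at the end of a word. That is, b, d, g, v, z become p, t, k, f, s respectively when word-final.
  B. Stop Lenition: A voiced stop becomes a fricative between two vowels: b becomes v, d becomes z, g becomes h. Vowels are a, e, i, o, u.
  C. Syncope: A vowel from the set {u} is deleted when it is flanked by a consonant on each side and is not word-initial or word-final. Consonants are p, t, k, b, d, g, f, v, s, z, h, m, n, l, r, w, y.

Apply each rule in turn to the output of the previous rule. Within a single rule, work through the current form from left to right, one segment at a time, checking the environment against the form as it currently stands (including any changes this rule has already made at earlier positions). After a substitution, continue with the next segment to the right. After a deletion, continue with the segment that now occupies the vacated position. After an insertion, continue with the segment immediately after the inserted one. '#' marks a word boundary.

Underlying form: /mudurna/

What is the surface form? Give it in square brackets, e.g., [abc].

A Word-Final Devoicing: no change — [mudurna]
B Stop Lenition: [mudurna] → [muzurna]
C Syncope: [muzurna] → [mzrna]

[mzrna]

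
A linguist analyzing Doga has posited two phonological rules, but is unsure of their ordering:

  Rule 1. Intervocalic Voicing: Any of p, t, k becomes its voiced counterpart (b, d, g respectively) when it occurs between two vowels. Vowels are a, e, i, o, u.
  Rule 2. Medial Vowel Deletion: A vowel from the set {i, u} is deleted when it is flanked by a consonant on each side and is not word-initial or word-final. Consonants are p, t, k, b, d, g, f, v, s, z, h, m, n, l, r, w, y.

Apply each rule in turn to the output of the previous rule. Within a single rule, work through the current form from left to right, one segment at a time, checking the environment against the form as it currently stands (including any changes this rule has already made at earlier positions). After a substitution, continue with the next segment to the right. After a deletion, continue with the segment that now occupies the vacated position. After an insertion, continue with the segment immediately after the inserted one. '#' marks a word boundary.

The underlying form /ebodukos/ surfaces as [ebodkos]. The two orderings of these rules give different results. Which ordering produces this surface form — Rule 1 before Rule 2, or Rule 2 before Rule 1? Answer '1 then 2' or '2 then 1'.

2 then 1

Order 1 then 2:
  1 Intervocalic Voicing: [ebodukos] → [ebodugos]
  2 Medial Vowel Deletion: [ebodugos] → [ebodgos]
  result: [ebodgos]
Order 2 then 1:
  2 Medial Vowel Deletion: [ebodukos] → [ebodkos]
  1 Intervocalic Voicing: no change — [ebodkos]
  result: [ebodkos]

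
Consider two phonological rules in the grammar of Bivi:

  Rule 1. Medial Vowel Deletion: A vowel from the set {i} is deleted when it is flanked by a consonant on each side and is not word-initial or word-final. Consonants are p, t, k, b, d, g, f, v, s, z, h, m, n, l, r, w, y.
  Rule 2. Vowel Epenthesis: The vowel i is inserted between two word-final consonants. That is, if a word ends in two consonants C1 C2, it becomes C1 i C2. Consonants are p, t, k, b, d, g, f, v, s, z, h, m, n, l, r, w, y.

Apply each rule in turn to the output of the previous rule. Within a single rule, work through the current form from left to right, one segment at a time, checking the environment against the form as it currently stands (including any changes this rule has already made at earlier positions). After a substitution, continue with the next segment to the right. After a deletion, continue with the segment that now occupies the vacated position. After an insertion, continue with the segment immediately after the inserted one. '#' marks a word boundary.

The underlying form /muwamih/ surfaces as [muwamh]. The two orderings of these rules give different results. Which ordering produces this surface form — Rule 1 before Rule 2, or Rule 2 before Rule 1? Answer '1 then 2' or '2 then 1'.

2 then 1

Order 1 then 2:
  1 Medial Vowel Deletion: [muwamih] → [muwamh]
  2 Vowel Epenthesis: [muwamh] → [muwamih]
  result: [muwamih]
Order 2 then 1:
  2 Vowel Epenthesis: no change — [muwamih]
  1 Medial Vowel Deletion: [muwamih] → [muwamh]
  result: [muwamh]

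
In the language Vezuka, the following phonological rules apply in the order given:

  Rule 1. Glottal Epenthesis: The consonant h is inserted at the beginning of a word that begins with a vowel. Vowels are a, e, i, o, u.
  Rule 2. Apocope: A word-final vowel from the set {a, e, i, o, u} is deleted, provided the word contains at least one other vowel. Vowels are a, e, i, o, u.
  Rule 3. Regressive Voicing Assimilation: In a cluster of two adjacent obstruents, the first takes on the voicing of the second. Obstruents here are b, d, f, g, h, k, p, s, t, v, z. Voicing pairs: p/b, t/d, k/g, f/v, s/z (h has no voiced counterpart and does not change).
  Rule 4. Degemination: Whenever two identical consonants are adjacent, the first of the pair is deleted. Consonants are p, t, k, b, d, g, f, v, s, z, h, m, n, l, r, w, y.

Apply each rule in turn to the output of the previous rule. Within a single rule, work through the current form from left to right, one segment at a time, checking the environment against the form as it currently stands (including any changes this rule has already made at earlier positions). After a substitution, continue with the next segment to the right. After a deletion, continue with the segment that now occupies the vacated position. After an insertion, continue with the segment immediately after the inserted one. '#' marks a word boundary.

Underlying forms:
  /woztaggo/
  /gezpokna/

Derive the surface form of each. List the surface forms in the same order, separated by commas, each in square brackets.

/woztaggo/:
  Rule 1 Glottal Epenthesis: no change — [woztaggo]
  Rule 2 Apocope: [woztaggo] → [woztagg]
  Rule 3 Regressive Voicing Assimilation: [woztagg] → [wostagg]
  Rule 4 Degemination: [wostagg] → [wostag]
/gezpokna/:
  Rule 1 Glottal Epenthesis: no change — [gezpokna]
  Rule 2 Apocope: [gezpokna] → [gezpokn]
  Rule 3 Regressive Voicing Assimilation: [gezpokn] → [gespokn]
  Rule 4 Degemination: no change — [gespokn]

[wostag], [gespokn]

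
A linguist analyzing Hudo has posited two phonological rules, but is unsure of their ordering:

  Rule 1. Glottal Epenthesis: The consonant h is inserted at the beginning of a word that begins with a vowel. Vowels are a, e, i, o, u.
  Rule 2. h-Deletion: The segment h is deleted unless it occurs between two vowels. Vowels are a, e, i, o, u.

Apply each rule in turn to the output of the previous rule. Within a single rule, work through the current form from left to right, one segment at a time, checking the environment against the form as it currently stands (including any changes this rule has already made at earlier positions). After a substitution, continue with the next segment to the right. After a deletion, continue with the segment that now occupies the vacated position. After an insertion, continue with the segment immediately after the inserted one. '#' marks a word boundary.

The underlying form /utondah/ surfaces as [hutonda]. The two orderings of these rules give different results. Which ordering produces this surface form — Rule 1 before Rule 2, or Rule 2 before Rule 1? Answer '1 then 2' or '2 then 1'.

2 then 1

Order 1 then 2:
  1 Glottal Epenthesis: [utondah] → [hutondah]
  2 h-Deletion: [hutondah] → [utonda]
  result: [utonda]
Order 2 then 1:
  2 h-Deletion: [utondah] → [utonda]
  1 Glottal Epenthesis: [utonda] → [hutonda]
  result: [hutonda]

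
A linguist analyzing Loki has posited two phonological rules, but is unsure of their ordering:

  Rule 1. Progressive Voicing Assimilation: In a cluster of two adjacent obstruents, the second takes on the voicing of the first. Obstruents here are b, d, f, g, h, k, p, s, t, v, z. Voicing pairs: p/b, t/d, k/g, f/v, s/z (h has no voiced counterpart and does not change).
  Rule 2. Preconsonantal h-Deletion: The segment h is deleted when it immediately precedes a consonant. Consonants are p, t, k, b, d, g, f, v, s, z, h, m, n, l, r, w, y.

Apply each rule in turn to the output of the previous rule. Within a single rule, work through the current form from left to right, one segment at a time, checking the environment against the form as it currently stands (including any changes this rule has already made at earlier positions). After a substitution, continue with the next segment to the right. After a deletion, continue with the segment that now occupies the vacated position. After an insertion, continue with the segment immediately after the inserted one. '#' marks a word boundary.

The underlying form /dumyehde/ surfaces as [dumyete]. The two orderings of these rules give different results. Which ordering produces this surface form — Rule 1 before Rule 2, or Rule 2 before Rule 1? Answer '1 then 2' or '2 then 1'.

1 then 2

Order 1 then 2:
  1 Progressive Voicing Assimilation: [dumyehde] → [dumyehte]
  2 Preconsonantal h-Deletion: [dumyehte] → [dumyete]
  result: [dumyete]
Order 2 then 1:
  2 Preconsonantal h-Deletion: [dumyehde] → [dumyede]
  1 Progressive Voicing Assimilation: no change — [dumyede]
  result: [dumyede]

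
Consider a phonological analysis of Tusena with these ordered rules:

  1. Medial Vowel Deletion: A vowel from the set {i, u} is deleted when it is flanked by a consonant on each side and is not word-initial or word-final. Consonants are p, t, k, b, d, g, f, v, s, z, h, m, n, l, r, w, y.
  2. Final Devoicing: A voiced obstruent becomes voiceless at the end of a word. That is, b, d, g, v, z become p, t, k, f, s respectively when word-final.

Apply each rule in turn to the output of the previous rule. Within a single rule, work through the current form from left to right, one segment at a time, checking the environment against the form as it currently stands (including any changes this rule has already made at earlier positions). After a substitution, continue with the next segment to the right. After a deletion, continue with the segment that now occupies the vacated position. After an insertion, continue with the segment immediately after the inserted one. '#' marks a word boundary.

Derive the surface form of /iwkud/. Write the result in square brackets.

1 Medial Vowel Deletion: [iwkud] → [iwkd]
2 Final Devoicing: [iwkd] → [iwkt]

[iwkt]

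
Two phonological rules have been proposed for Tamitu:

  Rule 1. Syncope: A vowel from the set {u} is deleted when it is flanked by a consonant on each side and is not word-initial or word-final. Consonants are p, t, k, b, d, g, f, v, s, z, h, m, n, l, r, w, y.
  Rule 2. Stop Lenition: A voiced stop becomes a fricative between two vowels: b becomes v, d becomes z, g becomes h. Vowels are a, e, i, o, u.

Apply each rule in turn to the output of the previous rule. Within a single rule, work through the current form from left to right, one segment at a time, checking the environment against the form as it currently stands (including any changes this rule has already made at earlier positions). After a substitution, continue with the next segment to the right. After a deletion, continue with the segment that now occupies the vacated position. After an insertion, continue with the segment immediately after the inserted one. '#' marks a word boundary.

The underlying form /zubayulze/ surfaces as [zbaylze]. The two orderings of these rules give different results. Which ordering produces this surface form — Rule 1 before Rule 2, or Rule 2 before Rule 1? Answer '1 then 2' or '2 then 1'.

1 then 2

Order 1 then 2:
  1 Syncope: [zubayulze] → [zbaylze]
  2 Stop Lenition: no change — [zbaylze]
  result: [zbaylze]
Order 2 then 1:
  2 Stop Lenition: [zubayulze] → [zuvayulze]
  1 Syncope: [zuvayulze] → [zvaylze]
  result: [zvaylze]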